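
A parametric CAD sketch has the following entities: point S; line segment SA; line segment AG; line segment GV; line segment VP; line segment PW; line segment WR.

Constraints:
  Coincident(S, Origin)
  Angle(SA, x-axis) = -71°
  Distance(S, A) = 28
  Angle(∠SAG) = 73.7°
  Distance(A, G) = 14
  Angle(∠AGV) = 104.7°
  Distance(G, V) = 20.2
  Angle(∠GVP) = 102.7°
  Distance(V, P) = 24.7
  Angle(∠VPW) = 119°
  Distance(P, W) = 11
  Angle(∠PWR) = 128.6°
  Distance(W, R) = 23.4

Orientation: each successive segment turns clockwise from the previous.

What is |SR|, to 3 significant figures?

33.5

S is at the origin; SA runs at -71.0° with length 28.0, so A = (9.12, -26.5). ∠SAG = 73.7° gives AG at -177° from the x-axis; with |AG| = 14.0, G = (-4.87, -27.1). ∠AGV = 104.7° gives GV at 107° from the x-axis; with |GV| = 20.2, V = (-10.9, -7.86). ∠GVP = 102.7° gives VP at 30.1° from the x-axis; with |VP| = 24.7, P = (10.5, 4.53). ∠VPW = 119.0° gives PW at -30.9° from the x-axis; with |PW| = 11.0, W = (19.9, -1.12). ∠PWR = 128.6° gives WR at -82.3° from the x-axis; with |WR| = 23.4, R = (23.0, -24.3). Then |SR| = |R − S| = 33.5.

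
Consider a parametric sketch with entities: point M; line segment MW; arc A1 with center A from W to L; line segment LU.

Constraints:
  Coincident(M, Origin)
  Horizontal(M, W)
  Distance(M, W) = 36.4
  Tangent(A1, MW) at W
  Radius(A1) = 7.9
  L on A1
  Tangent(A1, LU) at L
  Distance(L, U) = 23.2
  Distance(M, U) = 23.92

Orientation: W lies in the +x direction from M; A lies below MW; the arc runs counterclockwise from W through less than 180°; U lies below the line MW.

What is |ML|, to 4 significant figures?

30.84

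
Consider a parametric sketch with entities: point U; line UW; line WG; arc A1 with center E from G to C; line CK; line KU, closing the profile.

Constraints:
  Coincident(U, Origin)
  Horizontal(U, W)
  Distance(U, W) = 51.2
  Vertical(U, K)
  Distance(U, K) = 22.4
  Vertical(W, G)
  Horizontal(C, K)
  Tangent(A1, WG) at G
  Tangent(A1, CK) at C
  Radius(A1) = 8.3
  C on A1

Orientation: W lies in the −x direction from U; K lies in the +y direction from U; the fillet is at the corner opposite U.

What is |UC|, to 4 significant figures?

48.40

The virtual corner opposite U is at (-51.20, 22.40). Tangency of A1 to WG means the radius EG is perpendicular to WG and since A1 is tangent to CK there, EC ⟂ CK, with radius 8.3, so the center E sits 8.3 in from both sides at E = (-42.90, 14.10). That places the tangent points at G = (-51.20, 14.10) on WG and C = (-42.90, 22.40) on CK. Then |UC| = |C − U| = 48.40.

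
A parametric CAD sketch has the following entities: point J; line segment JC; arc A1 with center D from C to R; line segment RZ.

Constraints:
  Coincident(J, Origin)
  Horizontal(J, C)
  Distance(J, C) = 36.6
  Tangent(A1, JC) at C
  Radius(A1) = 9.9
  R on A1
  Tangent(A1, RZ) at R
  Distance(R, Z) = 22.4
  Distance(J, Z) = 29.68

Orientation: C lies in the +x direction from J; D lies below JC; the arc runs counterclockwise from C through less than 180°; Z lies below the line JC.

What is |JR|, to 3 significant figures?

28.4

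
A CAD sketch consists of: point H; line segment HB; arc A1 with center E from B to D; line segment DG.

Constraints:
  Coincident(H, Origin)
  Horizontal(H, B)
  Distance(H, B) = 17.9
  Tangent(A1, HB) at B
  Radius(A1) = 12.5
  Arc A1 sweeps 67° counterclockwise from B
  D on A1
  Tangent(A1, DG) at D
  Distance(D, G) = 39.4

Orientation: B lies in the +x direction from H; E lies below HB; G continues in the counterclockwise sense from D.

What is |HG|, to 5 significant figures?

44.797

H is at the origin; HB is horizontal with |HB| = 17.9 and B on the +x side, so B = (17.900, 0.0000). Since A1 is tangent to HB there, EB ⟂ HB, so E = B + (0, -12.5) = (17.900, -12.500). On A1, B sits at bearing 90° from E; a 67° counterclockwise sweep puts D at bearing 157°, so D = E + 12.5·(cos 157°, sin 157°) = (6.3937, -7.6159). Tangency of A1 to DG means the radius ED is perpendicular to DG, so DG runs along (−sin 157°, cos 157°); with |DG| = 39.4, G = (-9.0011, -43.884). Then |HG| = |G − H| = 44.797.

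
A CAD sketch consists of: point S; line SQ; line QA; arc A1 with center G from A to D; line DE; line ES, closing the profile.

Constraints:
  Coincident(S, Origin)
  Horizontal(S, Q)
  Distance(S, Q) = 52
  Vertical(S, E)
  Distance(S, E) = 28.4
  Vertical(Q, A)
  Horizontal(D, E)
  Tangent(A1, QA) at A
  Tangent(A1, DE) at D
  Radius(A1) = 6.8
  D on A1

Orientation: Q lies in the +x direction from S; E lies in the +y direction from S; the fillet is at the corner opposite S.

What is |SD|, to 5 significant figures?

53.382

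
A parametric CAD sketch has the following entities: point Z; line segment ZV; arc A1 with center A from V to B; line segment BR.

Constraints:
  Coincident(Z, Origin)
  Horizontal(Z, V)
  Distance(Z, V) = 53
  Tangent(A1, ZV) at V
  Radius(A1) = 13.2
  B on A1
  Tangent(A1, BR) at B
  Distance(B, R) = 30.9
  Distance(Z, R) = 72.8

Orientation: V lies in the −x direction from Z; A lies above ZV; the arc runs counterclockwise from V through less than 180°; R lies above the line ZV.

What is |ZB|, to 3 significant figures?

45.7

Checks: |AV| = 13.20 ✓; |AB| = 13.20 ✓; ∠(AB, BR) = 90.00° ✓; |BR| = 30.90 ✓; |ZR| = 72.80 ✓.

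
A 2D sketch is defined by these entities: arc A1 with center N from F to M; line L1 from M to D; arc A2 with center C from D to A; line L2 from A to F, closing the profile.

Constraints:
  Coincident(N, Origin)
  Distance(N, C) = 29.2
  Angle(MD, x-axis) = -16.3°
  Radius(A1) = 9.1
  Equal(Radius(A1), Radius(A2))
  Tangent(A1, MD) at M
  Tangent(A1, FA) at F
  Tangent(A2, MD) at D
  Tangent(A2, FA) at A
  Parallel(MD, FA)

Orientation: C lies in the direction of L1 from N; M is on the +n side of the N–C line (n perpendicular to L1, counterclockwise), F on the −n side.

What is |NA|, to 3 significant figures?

30.6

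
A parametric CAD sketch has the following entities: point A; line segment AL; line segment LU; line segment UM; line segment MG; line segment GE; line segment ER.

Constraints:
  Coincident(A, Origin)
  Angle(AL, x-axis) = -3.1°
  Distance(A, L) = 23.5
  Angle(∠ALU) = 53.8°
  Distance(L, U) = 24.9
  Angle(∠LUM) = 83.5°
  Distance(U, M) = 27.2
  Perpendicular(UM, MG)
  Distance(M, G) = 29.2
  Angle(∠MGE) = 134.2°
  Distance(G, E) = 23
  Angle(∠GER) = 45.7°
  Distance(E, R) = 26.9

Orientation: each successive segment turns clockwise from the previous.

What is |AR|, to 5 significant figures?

13.339

∠MGE = 134.2° gives GE at -1.6000° from the x-axis; with |GE| = 23.0, E = (32.656, 18.676). ∠GER = 45.7° gives ER at -135.90° from the x-axis; with |ER| = 26.9, R = (13.339, -0.044536). Then |AR| = |R − A| = 13.339.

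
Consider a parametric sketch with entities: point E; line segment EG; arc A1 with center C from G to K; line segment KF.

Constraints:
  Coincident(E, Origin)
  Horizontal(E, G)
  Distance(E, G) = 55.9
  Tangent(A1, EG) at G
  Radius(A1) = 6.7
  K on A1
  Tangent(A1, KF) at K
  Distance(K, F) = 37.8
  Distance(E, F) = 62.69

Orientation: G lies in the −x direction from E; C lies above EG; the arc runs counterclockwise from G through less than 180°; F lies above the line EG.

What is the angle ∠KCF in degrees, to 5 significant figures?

79.949°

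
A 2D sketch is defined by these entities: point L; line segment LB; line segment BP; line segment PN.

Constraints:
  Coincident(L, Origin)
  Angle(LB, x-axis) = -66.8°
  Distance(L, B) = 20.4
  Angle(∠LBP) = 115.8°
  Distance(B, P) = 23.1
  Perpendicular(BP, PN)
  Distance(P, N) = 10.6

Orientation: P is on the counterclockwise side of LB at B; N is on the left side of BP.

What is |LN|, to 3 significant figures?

32.9

L is at the origin; LB runs at -66.8° with length 20.4, so B = 20.4·(cos -66.8°, sin -66.8°) = (8.04, -18.8). ∠LBP = 115.8°, so BP runs at -66.8° + (180° − 115.8°) = -2.60° from the x-axis; with |BP| = 23.1, P = B + 23.1·(cos -2.60°, sin -2.60°) = (31.1, -19.8). BP is perpendicular to PN; with |PN| = 10.6 on the left of BP, N = P + 10.6·(0.0454, 0.999) = (31.6, -9.21). Then |LN| = |N − L| = 32.9.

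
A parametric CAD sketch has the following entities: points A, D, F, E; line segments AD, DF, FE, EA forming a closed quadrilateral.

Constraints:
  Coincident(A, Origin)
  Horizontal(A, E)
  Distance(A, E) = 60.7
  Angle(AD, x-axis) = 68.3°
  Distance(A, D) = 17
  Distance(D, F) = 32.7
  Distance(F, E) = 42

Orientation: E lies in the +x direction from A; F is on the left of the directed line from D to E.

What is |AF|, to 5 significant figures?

47.364

Checks: |DF| = 32.70 ✓; |FE| = 42.00 ✓.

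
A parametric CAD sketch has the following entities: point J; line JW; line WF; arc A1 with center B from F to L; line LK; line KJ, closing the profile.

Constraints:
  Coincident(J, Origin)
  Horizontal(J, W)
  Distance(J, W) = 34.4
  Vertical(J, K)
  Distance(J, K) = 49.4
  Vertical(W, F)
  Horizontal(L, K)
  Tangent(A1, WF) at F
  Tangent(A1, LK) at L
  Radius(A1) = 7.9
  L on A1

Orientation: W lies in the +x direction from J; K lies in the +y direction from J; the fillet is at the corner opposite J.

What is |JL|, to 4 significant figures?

56.06

J is at the origin; JW is horizontal with |JW| = 34.4 and W on the +x side, so W = (34.40, 0.000). JK is vertical with |JK| = 49.4 and K on the +y side, so K = (0.000, 49.40). The virtual corner opposite J is at (34.40, 49.40). Since A1 is tangent to WF there, BF ⟂ WF and since A1 is tangent to LK there, BL ⟂ LK, with radius 7.9, so the center B sits 7.9 in from both sides at B = (26.50, 41.50). That places the tangent points at F = (34.40, 41.50) on WF and L = (26.50, 49.40) on LK. Then |JL| = |L − J| = 56.06.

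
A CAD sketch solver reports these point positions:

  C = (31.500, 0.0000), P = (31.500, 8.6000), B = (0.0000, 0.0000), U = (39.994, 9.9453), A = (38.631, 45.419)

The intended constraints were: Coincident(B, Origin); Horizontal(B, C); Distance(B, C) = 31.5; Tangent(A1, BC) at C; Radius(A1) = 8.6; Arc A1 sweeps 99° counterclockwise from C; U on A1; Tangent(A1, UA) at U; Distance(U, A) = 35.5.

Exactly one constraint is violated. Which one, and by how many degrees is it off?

Tangent(A1, UA) at U — off by 6.80°.

B = (0.00, 0.00) ✓; B.y = 0.00, C.y = 0.00 ✓; |BC| = 31.50 ✓; ∠(PC, CB) = 90.00° ✓; |PC| = 8.600 ✓; bearing(P→U) − bearing(P→C) = 99.00° ✓; |PU| = 8.600 ✓; ∠(PU, UA) = 96.80° ✗; |UA| = 35.50 ✓.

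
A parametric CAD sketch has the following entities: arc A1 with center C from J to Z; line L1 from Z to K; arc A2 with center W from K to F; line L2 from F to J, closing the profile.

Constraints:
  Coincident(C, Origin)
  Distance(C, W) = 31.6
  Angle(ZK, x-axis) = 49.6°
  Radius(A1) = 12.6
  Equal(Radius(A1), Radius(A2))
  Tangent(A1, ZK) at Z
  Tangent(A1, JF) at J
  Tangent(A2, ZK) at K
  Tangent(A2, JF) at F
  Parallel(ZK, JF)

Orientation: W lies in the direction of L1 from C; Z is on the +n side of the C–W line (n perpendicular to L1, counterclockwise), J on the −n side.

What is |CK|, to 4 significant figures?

34.02

The slot axis is L1's direction at 49.6°, so u = (cos 49.6°, sin 49.6°) = (0.6481, 0.7615) and n = (−sin 49.6°, cos 49.6°) = (-0.7615, 0.6481). C is at the origin and W lies 31.6 along u from C, so W = 31.6·u = (20.48, 24.06). Tangency of A1 to both parallel lines with radius 12.6 puts Z and J at C ± 12.6·n: Z = (-9.595, 8.166), J = (9.595, -8.166). Equal radii place K and F the same way about W: K = W + 12.6·n = (10.89, 32.23), F = W − 12.6·n = (30.08, 15.90). Then |CK| = |K − C| = 34.02.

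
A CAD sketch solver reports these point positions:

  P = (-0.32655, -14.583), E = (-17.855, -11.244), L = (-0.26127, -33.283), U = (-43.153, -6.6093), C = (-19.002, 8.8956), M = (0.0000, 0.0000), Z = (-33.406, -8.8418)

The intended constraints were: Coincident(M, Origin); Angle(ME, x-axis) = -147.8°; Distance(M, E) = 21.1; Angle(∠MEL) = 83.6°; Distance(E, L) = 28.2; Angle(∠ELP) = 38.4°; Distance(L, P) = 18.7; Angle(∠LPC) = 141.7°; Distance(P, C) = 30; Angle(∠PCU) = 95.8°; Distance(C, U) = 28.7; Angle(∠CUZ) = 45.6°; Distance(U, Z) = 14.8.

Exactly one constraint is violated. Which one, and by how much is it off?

Distance(U, Z) = 14.8 — off by 4.80.

M = (0.00, 0.00) ✓; ME at -147.8° ✓; |ME| = 21.10 ✓; ∠MEL = 83.60° ✓; |EL| = 28.20 ✓; ∠ELP = 38.40° ✓; |LP| = 18.70 ✓; ∠LPC = 141.7° ✓; |PC| = 30.00 ✓; ∠PCU = 95.80° ✓; |CU| = 28.70 ✓; ∠CUZ = 45.60° ✓; |UZ| = 9.999 ✗.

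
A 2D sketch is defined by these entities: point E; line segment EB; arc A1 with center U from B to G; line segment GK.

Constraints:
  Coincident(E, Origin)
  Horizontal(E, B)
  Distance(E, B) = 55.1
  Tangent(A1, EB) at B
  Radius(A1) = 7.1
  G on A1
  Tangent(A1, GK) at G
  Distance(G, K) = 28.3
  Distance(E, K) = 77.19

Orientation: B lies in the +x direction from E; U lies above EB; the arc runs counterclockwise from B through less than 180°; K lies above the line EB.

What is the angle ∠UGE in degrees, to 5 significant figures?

21.756°

Checks: |UG| = 7.100 ✓; ∠(UG, GK) = 90.00° ✓; |GK| = 28.30 ✓; |EK| = 77.19 ✓.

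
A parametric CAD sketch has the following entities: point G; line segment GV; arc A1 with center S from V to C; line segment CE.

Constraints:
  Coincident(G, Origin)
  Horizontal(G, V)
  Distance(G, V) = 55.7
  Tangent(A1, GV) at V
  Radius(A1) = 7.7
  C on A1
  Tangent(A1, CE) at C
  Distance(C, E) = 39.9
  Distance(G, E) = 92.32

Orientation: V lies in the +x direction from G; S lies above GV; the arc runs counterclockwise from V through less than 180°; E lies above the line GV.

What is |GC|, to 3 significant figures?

62.1

Checks: G = (0.00, 0.00) ✓; |SC| = 7.700 ✓; ∠(SC, CE) = 90.00° ✓; |CE| = 39.90 ✓; |GE| = 92.32 ✓.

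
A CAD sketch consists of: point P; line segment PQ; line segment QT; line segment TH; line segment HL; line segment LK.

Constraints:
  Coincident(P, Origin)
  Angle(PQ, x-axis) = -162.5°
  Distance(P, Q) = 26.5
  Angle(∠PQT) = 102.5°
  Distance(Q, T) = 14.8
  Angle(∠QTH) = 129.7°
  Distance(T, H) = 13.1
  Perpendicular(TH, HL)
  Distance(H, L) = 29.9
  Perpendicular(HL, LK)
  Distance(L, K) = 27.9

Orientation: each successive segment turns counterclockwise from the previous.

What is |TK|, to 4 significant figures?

33.36

TH is perpendicular to HL, so HL runs at 55.30°; with |HL| = 29.9, L = (3.808, -5.588). HL ⟂ LK, so LK runs at 145.3°; with |LK| = 27.9, K = (-19.13, 10.30). Then |TK| = |K − T| = 33.36.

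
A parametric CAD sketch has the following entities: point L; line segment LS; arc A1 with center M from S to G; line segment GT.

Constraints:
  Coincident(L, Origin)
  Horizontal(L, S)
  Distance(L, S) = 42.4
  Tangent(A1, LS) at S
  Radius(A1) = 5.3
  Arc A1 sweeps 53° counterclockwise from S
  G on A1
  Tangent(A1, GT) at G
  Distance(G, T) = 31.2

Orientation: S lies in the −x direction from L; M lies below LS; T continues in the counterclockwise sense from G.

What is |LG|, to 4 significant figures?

46.68

L is at the origin; LS is horizontal with |LS| = 42.4 and S on the −x side, so S = (-42.40, 0.000). A1 meets LS tangentially, so MS is at right angles to LS, so M = S + (0, -5.3) = (-42.40, -5.300). On A1, S sits at bearing 90° from M; a 53° counterclockwise sweep puts G at bearing 143°, so G = M + 5.3·(cos 143°, sin 143°) = (-46.63, -2.110). Then |LG| = |G − L| = 46.68.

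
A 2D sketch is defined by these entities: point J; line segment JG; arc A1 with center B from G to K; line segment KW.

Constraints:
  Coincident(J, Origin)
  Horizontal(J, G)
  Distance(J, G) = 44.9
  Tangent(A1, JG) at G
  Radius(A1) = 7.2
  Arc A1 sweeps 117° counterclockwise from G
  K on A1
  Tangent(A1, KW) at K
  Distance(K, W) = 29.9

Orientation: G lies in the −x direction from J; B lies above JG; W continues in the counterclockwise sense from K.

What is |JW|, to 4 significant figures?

63.93

J is at the origin; J and G share the same y with |JG| = 44.9 and G on the −x side, so G = (-44.90, 0.000). Tangency of A1 to JG means the radius BG is perpendicular to JG, so B = G + (0, 7.2) = (-44.90, 7.200). On A1, G sits at bearing -90° from B; a 117° counterclockwise sweep puts K at bearing 27°, so K = B + 7.2·(cos 27°, sin 27°) = (-38.48, 10.47). Tangency of A1 to KW means the radius BK is perpendicular to KW, so KW runs along (−sin 27°, cos 27°); with |KW| = 29.9, W = (-52.06, 37.11). Then |JW| = |W − J| = 63.93.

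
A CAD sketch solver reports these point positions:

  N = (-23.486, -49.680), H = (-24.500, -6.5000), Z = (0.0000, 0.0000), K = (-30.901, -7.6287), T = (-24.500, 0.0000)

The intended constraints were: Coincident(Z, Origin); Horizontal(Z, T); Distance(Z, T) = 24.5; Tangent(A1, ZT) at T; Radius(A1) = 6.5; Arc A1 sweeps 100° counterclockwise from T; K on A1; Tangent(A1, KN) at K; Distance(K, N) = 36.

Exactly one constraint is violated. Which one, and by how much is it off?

Distance(K, N) = 36 — off by 6.70.

Z = (0.00, 0.00) ✓; Z.y = 0.00, T.y = 0.00 ✓; |ZT| = 24.50 ✓; ∠(HT, TZ) = 90.00° ✓; |HT| = 6.500 ✓; bearing(H→K) − bearing(H→T) = 100.0° ✓; |HK| = 6.500 ✓; ∠(HK, KN) = 90.00° ✓; |KN| = 42.70 ✗.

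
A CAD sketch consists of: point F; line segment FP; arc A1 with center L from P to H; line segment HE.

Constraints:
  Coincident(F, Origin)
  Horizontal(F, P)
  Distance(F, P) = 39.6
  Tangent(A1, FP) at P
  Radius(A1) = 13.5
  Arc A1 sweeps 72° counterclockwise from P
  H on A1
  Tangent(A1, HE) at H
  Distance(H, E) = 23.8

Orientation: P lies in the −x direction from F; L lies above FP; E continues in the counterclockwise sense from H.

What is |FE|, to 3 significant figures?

37.4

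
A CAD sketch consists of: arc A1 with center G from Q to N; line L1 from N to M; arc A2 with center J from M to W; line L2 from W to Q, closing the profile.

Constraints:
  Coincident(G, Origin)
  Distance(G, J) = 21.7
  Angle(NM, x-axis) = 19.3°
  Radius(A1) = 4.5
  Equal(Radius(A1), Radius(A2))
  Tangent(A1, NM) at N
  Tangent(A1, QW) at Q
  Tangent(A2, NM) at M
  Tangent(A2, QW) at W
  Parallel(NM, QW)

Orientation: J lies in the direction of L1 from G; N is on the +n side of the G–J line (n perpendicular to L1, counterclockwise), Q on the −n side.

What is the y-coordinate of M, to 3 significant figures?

11.4

Tangency of A1 to both parallel lines with radius 4.5 puts N and Q at G ± 4.5·n: N = (-1.49, 4.25), Q = (1.49, -4.25). Equal radii place M and W the same way about J: M = J + 4.5·n = (19.0, 11.4), W = J − 4.5·n = (22.0, 2.93). So M.y = 11.4.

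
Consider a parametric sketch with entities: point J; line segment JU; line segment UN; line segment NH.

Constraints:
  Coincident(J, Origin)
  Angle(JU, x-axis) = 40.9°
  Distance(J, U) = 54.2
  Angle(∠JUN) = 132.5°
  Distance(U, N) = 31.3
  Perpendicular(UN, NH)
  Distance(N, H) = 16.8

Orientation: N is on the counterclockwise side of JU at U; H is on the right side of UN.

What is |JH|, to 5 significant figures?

88.513

J is at the origin; JU runs at 40.9° with length 54.2, so U = 54.2·(cos 40.9°, sin 40.9°) = (40.967, 35.487). ∠JUN = 132.5°, so UN runs at 40.9° + (180° − 132.5°) = 88.400° from the x-axis; with |UN| = 31.3, N = U + 31.3·(cos 88.400°, sin 88.400°) = (41.841, 66.775). The perpendicularity gives NH at right angles to UN; with |NH| = 16.8 on the right of UN, H = N + 16.8·(0.99961, -0.027922) = (58.635, 66.306). Then |JH| = |H − J| = 88.513.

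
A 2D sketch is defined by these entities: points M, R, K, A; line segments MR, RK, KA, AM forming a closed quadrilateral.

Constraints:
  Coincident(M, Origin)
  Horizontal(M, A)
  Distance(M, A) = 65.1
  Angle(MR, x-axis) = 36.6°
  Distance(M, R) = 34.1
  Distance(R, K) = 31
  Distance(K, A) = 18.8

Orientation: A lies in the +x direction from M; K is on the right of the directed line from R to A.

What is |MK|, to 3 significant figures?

46.9

M is at the origin; MA is horizontal with |MA| = 65.1 and A in +x, so A = (65.1, 0). MR runs at 36.6° with |MR| = 34.1, so R = (27.4, 20.3). K is determined by |RK| = 31.0 and |KA| = 18.8 together: it lies at the intersection of circle(R, 31.0) and circle(A, 18.8). With |RA| = 42.9, the foot of the radical line on RA is 28.5 from R and the perpendicular offset is √(31.0² − 28.5²) = 12.2. Taking the right-of-RA solution: K = (46.7, -3.90).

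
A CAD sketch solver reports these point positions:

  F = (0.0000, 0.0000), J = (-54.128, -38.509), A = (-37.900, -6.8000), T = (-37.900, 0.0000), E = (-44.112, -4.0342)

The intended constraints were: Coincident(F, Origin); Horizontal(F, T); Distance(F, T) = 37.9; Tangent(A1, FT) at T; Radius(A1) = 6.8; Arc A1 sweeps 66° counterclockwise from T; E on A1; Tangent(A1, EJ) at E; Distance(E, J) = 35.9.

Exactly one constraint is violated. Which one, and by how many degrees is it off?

Tangent(A1, EJ) at E — off by 7.80°.

F = (0.00, 0.00) ✓; F.y = 0.00, T.y = 0.00 ✓; |FT| = 37.90 ✓; ∠(AT, TF) = 90.00° ✓; |AT| = 6.800 ✓; bearing(A→E) − bearing(A→T) = 66.00° ✓; |AE| = 6.800 ✓; ∠(AE, EJ) = 82.20° ✗; |EJ| = 35.90 ✓.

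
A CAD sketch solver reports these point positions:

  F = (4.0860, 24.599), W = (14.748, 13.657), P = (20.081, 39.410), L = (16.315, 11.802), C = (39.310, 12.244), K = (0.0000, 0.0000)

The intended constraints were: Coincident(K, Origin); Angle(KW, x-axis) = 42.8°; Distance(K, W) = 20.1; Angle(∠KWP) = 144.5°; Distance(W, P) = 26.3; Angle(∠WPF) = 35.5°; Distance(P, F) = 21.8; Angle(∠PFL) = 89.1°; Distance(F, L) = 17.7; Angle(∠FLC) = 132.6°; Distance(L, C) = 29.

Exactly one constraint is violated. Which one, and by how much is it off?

Distance(L, C) = 29 — off by 6.00.

K = (0.00, 0.00) ✓; KW at 42.80° ✓; |KW| = 20.10 ✓; ∠KWP = 144.5° ✓; |WP| = 26.30 ✓; ∠WPF = 35.50° ✓; |PF| = 21.80 ✓; ∠PFL = 89.10° ✓; |FL| = 17.70 ✓; ∠FLC = 132.6° ✓; |LC| = 23.00 ✗.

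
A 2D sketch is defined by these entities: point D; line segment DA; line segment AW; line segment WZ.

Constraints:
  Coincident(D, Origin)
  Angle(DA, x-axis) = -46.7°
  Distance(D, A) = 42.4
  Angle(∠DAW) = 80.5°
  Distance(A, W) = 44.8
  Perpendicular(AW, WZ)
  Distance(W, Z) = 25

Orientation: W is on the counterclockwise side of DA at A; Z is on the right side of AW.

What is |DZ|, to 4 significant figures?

76.77

D is at the origin; DA runs at -46.7° with length 42.4, so A = 42.4·(cos -46.7°, sin -46.7°) = (29.08, -30.86). ∠DAW = 80.5°, so AW runs at -46.7° + (180° − 80.5°) = 52.80° from the x-axis; with |AW| = 44.8, W = A + 44.8·(cos 52.80°, sin 52.80°) = (56.16, 4.827). The perpendicularity gives WZ at right angles to AW; with |WZ| = 25.0 on the right of AW, Z = W + 25.0·(0.7965, -0.6046) = (76.08, -10.29). Then |DZ| = |Z − D| = 76.77.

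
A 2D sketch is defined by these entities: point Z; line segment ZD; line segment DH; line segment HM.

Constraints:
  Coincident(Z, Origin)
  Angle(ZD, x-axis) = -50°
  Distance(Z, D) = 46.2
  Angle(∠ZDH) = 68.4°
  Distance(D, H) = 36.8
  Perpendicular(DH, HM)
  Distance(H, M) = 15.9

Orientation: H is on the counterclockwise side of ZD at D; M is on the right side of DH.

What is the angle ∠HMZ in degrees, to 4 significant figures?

18.59°

∠ZDH = 68.4°, so DH runs at -50.0° + (180° − 68.4°) = 61.60° from the x-axis; with |DH| = 36.8, H = D + 36.8·(cos 61.60°, sin 61.60°) = (47.20, -3.020). DH is perpendicular to HM; with |HM| = 15.9 on the right of DH, M = H + 15.9·(0.8796, -0.4756) = (61.19, -10.58). Then cos ∠HMZ = MH·MZ / (|MH||MZ|), giving 18.59°.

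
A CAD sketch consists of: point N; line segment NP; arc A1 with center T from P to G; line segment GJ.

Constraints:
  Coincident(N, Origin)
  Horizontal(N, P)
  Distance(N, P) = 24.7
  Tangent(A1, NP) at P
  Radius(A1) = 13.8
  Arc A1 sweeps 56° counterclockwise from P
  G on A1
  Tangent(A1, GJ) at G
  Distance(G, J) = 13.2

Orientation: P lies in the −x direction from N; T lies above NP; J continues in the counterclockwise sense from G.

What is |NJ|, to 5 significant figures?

18.012

On A1, P sits at bearing -90° from T; a 56° counterclockwise sweep puts G at bearing -34°, so G = T + 13.8·(cos -34°, sin -34°) = (-13.259, 6.0831). Tangency of A1 to GJ means the radius TG is perpendicular to GJ, so GJ runs along (−sin -34°, cos -34°); with |GJ| = 13.2, J = (-5.8779, 17.026). Then |NJ| = |J − N| = 18.012.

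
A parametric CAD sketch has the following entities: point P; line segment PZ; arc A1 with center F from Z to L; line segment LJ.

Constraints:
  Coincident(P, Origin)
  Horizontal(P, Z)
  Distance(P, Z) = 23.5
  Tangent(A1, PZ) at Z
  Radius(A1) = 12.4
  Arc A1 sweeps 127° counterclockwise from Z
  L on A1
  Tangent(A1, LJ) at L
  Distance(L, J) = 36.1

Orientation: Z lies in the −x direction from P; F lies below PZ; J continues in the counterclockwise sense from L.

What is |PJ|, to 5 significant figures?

50.074

On A1, Z sits at bearing 90° from F; a 127° counterclockwise sweep puts L at bearing 217°, so L = F + 12.4·(cos 217°, sin 217°) = (-33.403, -19.863). A1 meets LJ tangentially, so FL is at right angles to LJ, so LJ runs along (−sin 217°, cos 217°); with |LJ| = 36.1, J = (-11.678, -48.693). Then |PJ| = |J − P| = 50.074.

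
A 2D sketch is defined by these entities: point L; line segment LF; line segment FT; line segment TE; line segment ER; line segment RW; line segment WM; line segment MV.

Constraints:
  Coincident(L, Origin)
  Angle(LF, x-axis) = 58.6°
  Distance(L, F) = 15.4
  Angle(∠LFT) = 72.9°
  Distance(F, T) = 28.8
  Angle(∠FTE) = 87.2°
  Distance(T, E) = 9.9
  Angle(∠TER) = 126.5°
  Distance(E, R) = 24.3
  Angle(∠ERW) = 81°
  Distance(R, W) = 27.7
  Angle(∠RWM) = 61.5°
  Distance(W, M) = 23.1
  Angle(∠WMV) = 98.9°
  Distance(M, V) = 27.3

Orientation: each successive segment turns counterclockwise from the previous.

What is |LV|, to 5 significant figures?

21.316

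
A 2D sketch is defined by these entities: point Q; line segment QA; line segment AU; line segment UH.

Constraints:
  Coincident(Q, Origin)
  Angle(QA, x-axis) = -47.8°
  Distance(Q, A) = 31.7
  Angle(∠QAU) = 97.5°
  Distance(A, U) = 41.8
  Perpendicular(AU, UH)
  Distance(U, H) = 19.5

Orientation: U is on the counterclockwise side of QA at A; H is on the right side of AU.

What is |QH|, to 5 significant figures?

68.586

Q is at the origin; QA runs at -47.8° with length 31.7, so A = 31.7·(cos -47.8°, sin -47.8°) = (21.294, -23.484). ∠QAU = 97.5°, so AU runs at -47.8° + (180° − 97.5°) = 34.700° from the x-axis; with |AU| = 41.8, U = A + 41.8·(cos 34.700°, sin 34.700°) = (55.659, 0.31238). The perpendicularity gives UH at right angles to AU; with |UH| = 19.5 on the right of AU, H = U + 19.5·(0.56928, -0.82214) = (66.760, -15.719). Then |QH| = |H − Q| = 68.586.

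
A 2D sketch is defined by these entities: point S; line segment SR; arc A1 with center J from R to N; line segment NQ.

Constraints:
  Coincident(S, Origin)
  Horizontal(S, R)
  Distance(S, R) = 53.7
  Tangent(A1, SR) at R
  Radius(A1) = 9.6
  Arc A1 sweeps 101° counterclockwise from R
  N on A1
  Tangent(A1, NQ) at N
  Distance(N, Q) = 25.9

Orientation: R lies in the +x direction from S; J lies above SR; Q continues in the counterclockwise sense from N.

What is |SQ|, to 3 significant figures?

68.9

S is at the origin; SR is horizontal with |SR| = 53.7 and R on the +x side, so R = (53.7, 0.00). Tangency of A1 to SR means the radius JR is perpendicular to SR, so J = R + (0, 9.6) = (53.7, 9.60). On A1, R sits at bearing -90° from J; a 101° counterclockwise sweep puts N at bearing 11°, so N = J + 9.6·(cos 11°, sin 11°) = (63.1, 11.4). The tangent condition forces JN to be normal to NQ, so NQ runs along (−sin 11°, cos 11°); with |NQ| = 25.9, Q = (58.2, 36.9). Then |SQ| = |Q − S| = 68.9.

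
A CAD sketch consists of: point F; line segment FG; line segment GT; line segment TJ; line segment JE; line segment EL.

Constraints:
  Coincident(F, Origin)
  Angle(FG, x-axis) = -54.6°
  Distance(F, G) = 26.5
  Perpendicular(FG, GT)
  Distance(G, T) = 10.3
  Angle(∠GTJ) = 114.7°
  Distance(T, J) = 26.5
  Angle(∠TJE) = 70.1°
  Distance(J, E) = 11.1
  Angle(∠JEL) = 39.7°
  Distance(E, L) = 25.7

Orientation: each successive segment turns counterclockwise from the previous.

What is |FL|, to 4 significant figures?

34.66

F is at the origin; FG runs at -54.6° with length 26.5, so G = (15.35, -21.60). FG ⟂ GT, so GT runs at 35.40°; with |GT| = 10.3, T = (23.75, -15.63). ∠GTJ = 114.7° gives TJ at 100.7° from the x-axis; with |TJ| = 26.5, J = (18.83, 10.40). ∠TJE = 70.1° gives JE at -149.4° from the x-axis; with |JE| = 11.1, E = (9.272, 4.755). ∠JEL = 39.7° gives EL at -9.100° from the x-axis; with |EL| = 25.7, L = (34.65, 0.6899). Then |FL| = |L − F| = 34.66.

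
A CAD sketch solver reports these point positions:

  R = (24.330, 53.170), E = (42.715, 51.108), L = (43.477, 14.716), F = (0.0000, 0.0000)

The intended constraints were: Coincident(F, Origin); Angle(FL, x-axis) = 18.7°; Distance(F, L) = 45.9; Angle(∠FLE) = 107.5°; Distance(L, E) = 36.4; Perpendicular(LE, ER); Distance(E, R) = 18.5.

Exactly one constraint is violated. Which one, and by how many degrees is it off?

Perpendicular(LE, ER) — off by 7.60°.

F = (0.00, 0.00) ✓; FL at 18.70° ✓; |FL| = 45.90 ✓; ∠FLE = 107.5° ✓; |LE| = 36.40 ✓; ∠(LE, ER) = 82.40° ✗; |ER| = 18.50 ✓.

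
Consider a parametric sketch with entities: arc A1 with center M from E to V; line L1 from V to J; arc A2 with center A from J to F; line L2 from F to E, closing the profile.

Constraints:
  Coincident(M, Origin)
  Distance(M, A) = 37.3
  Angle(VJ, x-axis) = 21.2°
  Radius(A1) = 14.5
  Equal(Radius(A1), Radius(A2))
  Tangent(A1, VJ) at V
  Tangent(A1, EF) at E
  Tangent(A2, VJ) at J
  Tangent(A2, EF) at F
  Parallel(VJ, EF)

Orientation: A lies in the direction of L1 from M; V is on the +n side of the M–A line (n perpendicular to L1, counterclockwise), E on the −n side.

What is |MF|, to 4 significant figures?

40.02

The slot axis is L1's direction at 21.2°, so u = (cos 21.2°, sin 21.2°) = (0.9323, 0.3616) and n = (−sin 21.2°, cos 21.2°) = (-0.3616, 0.9323). M is at the origin and A lies 37.3 along u from M, so A = 37.3·u = (34.78, 13.49). Tangency of A1 to both parallel lines with radius 14.5 puts V and E at M ± 14.5·n: V = (-5.244, 13.52), E = (5.244, -13.52). Equal radii place J and F the same way about A: J = A + 14.5·n = (29.53, 27.01), F = A − 14.5·n = (40.02, -0.03010). Then |MF| = |F − M| = 40.02.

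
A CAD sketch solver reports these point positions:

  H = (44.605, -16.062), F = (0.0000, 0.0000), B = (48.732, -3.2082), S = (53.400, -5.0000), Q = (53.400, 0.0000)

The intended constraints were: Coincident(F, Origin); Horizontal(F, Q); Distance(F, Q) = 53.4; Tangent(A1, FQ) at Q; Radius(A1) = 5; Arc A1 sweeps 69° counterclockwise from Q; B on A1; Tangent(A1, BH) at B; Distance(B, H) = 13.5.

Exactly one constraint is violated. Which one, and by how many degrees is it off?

Tangent(A1, BH) at B — off by 3.20°.

F = (0.00, 0.00) ✓; F.y = 0.00, Q.y = 0.00 ✓; |FQ| = 53.40 ✓; ∠(SQ, QF) = 90.00° ✓; |SQ| = 5.000 ✓; bearing(S→B) − bearing(S→Q) = 69.00° ✓; |SB| = 5.000 ✓; ∠(SB, BH) = 86.80° ✗; |BH| = 13.50 ✓.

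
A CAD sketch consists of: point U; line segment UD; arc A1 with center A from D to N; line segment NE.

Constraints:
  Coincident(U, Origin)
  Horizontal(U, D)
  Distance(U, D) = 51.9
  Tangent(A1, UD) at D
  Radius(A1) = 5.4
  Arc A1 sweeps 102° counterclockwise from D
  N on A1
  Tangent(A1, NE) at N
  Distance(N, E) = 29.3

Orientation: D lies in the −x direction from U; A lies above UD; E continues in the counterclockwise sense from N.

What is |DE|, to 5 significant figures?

35.192

U is at the origin; U and D share the same y with |UD| = 51.9 and D on the −x side, so D = (-51.900, 0.0000). Since A1 is tangent to UD there, AD ⟂ UD, so A = D + (0, 5.4) = (-51.900, 5.4000). On A1, D sits at bearing -90° from A; a 102° counterclockwise sweep puts N at bearing 12°, so N = A + 5.4·(cos 12°, sin 12°) = (-46.618, 6.5227). Since A1 is tangent to NE there, AN ⟂ NE, so NE runs along (−sin 12°, cos 12°); with |NE| = 29.3, E = (-52.710, 35.182). Then |DE| = |E − D| = 35.192.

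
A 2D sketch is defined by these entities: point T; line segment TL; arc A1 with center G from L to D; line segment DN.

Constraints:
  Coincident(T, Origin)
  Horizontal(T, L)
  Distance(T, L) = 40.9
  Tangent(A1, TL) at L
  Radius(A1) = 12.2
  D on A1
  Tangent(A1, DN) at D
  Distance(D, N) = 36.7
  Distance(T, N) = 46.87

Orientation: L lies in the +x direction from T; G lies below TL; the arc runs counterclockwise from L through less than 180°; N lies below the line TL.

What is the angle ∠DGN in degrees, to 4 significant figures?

71.61°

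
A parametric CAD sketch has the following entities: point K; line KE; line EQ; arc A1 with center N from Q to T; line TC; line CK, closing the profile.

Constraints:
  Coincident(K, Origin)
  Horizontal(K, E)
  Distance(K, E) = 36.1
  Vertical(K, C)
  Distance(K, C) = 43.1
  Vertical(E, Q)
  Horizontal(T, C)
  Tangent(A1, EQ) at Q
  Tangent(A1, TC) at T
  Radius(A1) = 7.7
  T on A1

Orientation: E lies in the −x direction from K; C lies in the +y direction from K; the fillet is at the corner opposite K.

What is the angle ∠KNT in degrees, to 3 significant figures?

141°

K is at the origin; K and E share the same y with |KE| = 36.1 and E on the −x side, so E = (-36.1, 0.00). KC is vertical with |KC| = 43.1 and C on the +y side, so C = (0.00, 43.1). The virtual corner opposite K is at (-36.1, 43.1). Since A1 is tangent to EQ there, NQ ⟂ EQ and since A1 is tangent to TC there, NT ⟂ TC, with radius 7.7, so the center N sits 7.7 in from both sides at N = (-28.4, 35.4). That places the tangent points at Q = (-36.1, 35.4) on EQ and T = (-28.4, 43.1) on TC. Then cos ∠KNT = NK·NT / (|NK||NT|), giving 141°.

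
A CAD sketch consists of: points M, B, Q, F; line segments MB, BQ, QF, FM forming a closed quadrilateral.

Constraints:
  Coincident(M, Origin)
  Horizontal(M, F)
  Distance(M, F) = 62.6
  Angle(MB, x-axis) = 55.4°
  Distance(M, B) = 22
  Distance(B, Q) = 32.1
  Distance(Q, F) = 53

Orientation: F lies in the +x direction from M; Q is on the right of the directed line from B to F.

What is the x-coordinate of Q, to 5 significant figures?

11.476

M is at the origin; M and F share the same y with |MF| = 62.6 and F in +x, so F = (62.6, 0). MB runs at 55.4° with |MB| = 22.0, so B = (12.493, 18.109). Q is determined by |BQ| = 32.1 and |QF| = 53.0 together: it lies at the intersection of circle(B, 32.1) and circle(F, 53.0). With |BF| = 53.279, the foot of the radical line on BF is 9.9485 from B and the perpendicular offset is √(32.1² − 9.9485²) = 30.519. Taking the right-of-BF solution: Q = (11.476, -13.975).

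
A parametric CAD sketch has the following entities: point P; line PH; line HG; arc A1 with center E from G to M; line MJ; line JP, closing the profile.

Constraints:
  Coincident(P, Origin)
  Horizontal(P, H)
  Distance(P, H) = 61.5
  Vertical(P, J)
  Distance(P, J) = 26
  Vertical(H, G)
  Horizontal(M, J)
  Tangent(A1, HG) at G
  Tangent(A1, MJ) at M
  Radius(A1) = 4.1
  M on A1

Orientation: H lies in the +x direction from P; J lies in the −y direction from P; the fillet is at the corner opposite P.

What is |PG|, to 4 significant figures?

65.28

The virtual corner opposite P is at (61.50, -26.00). Tangency of A1 to HG means the radius EG is perpendicular to HG and A1 meets MJ tangentially, so EM is at right angles to MJ, with radius 4.1, so the center E sits 4.1 in from both sides at E = (57.40, -21.90). That places the tangent points at G = (61.50, -21.90) on HG and M = (57.40, -26.00) on MJ. Then |PG| = |G − P| = 65.28.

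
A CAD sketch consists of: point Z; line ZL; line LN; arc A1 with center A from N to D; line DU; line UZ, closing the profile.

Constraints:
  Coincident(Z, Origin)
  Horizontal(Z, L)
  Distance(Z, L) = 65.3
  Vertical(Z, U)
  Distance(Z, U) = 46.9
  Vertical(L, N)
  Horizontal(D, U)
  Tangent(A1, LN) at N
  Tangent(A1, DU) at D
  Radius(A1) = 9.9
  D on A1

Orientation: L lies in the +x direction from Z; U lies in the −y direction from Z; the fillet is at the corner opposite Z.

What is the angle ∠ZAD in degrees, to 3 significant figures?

124°

The virtual corner opposite Z is at (65.3, -46.9). The tangent condition forces AN to be normal to LN and A1 meets DU tangentially, so AD is at right angles to DU, with radius 9.9, so the center A sits 9.9 in from both sides at A = (55.4, -37.0). That places the tangent points at N = (65.3, -37.0) on LN and D = (55.4, -46.9) on DU. Then cos ∠ZAD = AZ·AD / (|AZ||AD|), giving 124°.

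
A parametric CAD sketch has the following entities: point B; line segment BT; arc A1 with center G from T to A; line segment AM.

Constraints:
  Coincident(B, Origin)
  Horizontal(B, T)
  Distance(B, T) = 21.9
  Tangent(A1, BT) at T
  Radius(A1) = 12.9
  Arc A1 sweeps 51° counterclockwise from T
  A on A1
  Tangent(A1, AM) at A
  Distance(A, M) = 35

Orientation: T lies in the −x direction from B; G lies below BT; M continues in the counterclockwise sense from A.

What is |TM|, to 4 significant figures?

45.28

B is at the origin; BT is horizontal with |BT| = 21.9 and T on the −x side, so T = (-21.90, 0.000). A1 meets BT tangentially, so GT is at right angles to BT, so G = T + (0, -12.9) = (-21.90, -12.90). On A1, T sits at bearing 90° from G; a 51° counterclockwise sweep puts A at bearing 141°, so A = G + 12.9·(cos 141°, sin 141°) = (-31.93, -4.782). A1 meets AM tangentially, so GA is at right angles to AM, so AM runs along (−sin 141°, cos 141°); with |AM| = 35.0, M = (-53.95, -31.98). Then |TM| = |M − T| = 45.28.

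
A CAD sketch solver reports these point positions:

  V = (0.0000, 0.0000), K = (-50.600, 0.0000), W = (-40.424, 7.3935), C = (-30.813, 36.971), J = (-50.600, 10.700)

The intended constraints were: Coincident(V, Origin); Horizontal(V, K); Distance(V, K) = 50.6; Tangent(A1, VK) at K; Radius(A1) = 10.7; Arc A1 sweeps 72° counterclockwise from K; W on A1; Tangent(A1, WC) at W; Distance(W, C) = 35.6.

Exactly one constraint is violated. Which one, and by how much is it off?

Distance(W, C) = 35.6 — off by 4.50.

V = (0.00, 0.00) ✓; V.y = 0.00, K.y = 0.00 ✓; |VK| = 50.60 ✓; ∠(JK, KV) = 90.00° ✓; |JK| = 10.70 ✓; bearing(J→W) − bearing(J→K) = 72.00° ✓; |JW| = 10.70 ✓; ∠(JW, WC) = 90.00° ✓; |WC| = 31.10 ✗.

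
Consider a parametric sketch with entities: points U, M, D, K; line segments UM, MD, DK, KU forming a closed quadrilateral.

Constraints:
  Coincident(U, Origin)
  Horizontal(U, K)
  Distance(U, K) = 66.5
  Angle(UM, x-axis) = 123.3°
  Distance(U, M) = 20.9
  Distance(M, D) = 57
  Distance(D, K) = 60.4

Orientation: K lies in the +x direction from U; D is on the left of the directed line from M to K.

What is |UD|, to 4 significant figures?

61.73

U is at the origin; U and K share the same y with |UK| = 66.5 and K in +x, so K = (66.5, 0). UM runs at 123.3° with |UM| = 20.9, so M = (-11.47, 17.47). D is determined by |MD| = 57.0 and |DK| = 60.4 together: it lies at the intersection of circle(M, 57.0) and circle(K, 60.4). With |MK| = 79.91, the foot of the radical line on MK is 37.46 from M and the perpendicular offset is √(57.0² − 37.46²) = 42.97. Taking the left-of-MK solution: D = (34.47, 51.21).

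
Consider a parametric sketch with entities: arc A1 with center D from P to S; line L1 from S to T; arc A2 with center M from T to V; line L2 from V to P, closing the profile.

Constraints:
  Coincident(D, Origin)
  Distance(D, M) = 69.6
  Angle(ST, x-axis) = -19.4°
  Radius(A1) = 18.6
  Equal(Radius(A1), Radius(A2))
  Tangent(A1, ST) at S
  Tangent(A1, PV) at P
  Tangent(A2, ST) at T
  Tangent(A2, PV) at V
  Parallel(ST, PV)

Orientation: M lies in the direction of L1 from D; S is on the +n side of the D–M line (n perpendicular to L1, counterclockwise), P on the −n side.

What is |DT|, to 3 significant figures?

72.0

The slot axis is L1's direction at -19.4°, so u = (cos -19.4°, sin -19.4°) = (0.943, -0.332) and n = (−sin -19.4°, cos -19.4°) = (0.332, 0.943). D is at the origin and M lies 69.6 along u from D, so M = 69.6·u = (65.6, -23.1). Tangency of A1 to both parallel lines with radius 18.6 puts S and P at D ± 18.6·n: S = (6.18, 17.5), P = (-6.18, -17.5). Equal radii place T and V the same way about M: T = M + 18.6·n = (71.8, -5.57), V = M − 18.6·n = (59.5, -40.7). Then |DT| = |T − D| = 72.0.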